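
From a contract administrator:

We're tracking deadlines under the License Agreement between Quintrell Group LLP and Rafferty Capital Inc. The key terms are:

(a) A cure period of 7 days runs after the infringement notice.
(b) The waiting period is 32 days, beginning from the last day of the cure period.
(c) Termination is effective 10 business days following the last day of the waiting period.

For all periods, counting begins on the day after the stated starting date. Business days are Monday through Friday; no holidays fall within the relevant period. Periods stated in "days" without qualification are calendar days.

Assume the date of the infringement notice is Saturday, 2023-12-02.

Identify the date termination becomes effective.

2024-01-24

The last day of the cure period: 7 calendar days after 2023-12-02 is 2023-12-09.
The last day of the waiting period: 2023-12-09 + 32 days = 2024-01-10.
The date termination becomes effective: counting 10 business days from Wednesday, 2024-01-10 (Jan 11, Jan 12, Jan 15, Jan 16, Jan 17, Jan 18, Jan 19, Jan 22, Jan 23, Jan 24, skipping weekends) reaches Wednesday, 2024-01-24.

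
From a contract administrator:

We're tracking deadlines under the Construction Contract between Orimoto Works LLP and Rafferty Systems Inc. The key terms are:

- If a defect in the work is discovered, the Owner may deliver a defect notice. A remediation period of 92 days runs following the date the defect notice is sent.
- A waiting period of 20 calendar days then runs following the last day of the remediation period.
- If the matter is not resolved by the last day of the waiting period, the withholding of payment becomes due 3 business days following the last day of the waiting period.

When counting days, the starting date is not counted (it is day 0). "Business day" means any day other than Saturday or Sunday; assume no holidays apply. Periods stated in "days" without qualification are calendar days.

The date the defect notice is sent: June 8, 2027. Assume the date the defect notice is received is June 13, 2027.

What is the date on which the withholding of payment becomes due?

October 1, 2027

Adding 92 calendar days to June 8, 2027 gives September 8, 2027, which is the last day of the remediation period.
Adding 20 calendar days to September 8, 2027 gives September 28, 2027, which is the last day of the waiting period.
The date on which the withholding of payment becomes due: 3 business days after Tuesday, September 28, 2027, skipping weekends — Sep 29, Sep 30, Oct 1 — lands on Friday, October 1, 2027.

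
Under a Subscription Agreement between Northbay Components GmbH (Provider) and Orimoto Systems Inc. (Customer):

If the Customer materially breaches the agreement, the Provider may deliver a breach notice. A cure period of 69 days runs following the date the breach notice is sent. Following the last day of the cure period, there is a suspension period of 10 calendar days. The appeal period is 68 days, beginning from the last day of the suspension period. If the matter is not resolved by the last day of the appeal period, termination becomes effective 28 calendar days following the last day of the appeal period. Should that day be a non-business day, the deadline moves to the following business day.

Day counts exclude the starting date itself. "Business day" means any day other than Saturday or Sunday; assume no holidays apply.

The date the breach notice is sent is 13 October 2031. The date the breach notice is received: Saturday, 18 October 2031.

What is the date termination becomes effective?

5 April 2032

The last day of the cure period: 13 October 2031 + 69 days = 21 December 2031.
The last day of the suspension period: 10 calendar days after 21 December 2031 is 31 December 2031.
Adding 68 calendar days to 31 December 2031 gives 8 March 2032, which is the last day of the appeal period.
The date termination becomes effective: 28 calendar days after 8 March 2032 is 5 April 2032. 5 April 2032 is a Monday, so no roll-forward applies.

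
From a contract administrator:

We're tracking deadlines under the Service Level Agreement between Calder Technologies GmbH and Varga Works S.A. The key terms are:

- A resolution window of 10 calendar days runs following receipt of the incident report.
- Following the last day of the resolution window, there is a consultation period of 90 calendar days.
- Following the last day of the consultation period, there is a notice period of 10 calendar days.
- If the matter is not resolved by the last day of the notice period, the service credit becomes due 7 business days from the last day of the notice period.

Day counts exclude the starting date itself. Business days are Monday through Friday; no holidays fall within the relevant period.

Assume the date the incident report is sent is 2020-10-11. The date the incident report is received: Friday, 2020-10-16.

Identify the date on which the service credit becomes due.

The last day of the resolution window: 10 calendar days after 2020-10-16 is 2020-10-26.
The last day of the consultation period: 90 calendar days after 2020-10-26 is 2021-01-24.
Adding 10 calendar days to 2021-01-24 gives 2021-02-03, which is the last day of the notice period.
From Wednesday, 2021-02-03, 7 business days (Feb 4, Feb 5, Feb 8, Feb 9, Feb 10, Feb 11, Feb 12, skipping weekends) brings us to Friday, 2021-02-12, which is the date on which the service credit becomes due.

2021-02-12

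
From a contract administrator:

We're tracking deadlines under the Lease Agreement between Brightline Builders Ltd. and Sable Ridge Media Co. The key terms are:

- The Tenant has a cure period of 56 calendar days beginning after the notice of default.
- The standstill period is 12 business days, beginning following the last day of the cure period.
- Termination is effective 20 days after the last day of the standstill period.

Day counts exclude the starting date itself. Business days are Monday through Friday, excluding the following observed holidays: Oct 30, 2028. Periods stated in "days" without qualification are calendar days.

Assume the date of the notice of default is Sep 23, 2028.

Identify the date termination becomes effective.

Dec 25, 2028

Adding 56 calendar days to Sep 23, 2028 gives Nov 18, 2028, which is the last day of the cure period.
The last day of the standstill period: counting 12 business days from Saturday, Nov 18, 2028 (Nov 20, Nov 21, Nov 22, Nov 23, …, Dec 1, Dec 4, Dec 5, skipping weekends) reaches Tuesday, Dec 5, 2028.
The date termination becomes effective: Dec 5, 2028 + 20 days = Dec 25, 2028.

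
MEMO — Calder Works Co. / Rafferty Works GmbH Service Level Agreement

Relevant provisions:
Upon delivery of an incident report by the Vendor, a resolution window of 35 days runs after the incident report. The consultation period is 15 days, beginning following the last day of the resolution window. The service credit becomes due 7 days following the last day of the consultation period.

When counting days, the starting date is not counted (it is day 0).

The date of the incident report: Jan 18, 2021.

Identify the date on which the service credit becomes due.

Adding 35 calendar days to Jan 18, 2021 gives Feb 22, 2021, which is the last day of the resolution window.
Adding 15 calendar days to Feb 22, 2021 gives Mar 9, 2021, which is the last day of the consultation period.
The date on which the service credit becomes due: Mar 9, 2021 + 7 days = Mar 16, 2021.

Mar 16, 2021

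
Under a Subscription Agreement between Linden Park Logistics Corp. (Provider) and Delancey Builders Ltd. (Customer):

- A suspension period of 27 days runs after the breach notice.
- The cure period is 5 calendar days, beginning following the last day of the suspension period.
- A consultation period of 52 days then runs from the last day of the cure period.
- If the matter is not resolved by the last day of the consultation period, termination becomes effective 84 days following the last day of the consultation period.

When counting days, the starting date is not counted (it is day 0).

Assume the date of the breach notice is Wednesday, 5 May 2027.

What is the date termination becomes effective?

20 October 2027

Adding 27 calendar days to 5 May 2027 gives 1 June 2027, which is the last day of the suspension period.
The last day of the cure period: 1 June 2027 + 5 days = 6 June 2027.
The last day of the consultation period: 6 June 2027 + 52 days = 28 July 2027.
The date termination becomes effective: 28 July 2027 + 84 days = 20 October 2027.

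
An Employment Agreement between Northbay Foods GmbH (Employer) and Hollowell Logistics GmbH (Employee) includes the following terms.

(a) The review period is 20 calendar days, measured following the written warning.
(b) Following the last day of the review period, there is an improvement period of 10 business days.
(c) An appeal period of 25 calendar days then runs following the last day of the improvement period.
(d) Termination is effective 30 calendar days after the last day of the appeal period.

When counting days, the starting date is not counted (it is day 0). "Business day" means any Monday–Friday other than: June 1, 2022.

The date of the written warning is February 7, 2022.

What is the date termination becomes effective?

The last day of the review period: 20 calendar days after February 7, 2022 is February 27, 2022.
The last day of the improvement period: counting 10 business days from Sunday, February 27, 2022 (Feb 28, Mar 1, Mar 2, Mar 3, Mar 4, Mar 7, Mar 8, Mar 9, Mar 10, Mar 11, skipping weekends) reaches Friday, March 11, 2022.
Adding 25 calendar days to March 11, 2022 gives April 5, 2022, which is the last day of the appeal period.
The date termination becomes effective: April 5, 2022 + 30 days = May 5, 2022.

May 5, 2022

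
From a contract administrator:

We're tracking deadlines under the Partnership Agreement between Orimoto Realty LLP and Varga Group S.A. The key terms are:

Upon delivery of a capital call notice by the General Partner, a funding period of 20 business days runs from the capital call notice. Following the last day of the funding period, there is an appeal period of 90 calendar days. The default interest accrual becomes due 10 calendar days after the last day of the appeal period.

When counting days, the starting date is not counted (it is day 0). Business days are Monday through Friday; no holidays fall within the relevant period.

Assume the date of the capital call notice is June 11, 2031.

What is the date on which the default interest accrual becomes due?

October 17, 2031

The last day of the funding period: 20 business days after Wednesday, June 11, 2031, skipping weekends — Jun 12, Jun 13, Jun 16, Jun 17, …, Jul 7, Jul 8, Jul 9 — lands on Wednesday, July 9, 2031.
The last day of the appeal period: July 9, 2031 + 90 days = October 7, 2031.
Adding 10 calendar days to October 7, 2031 gives October 17, 2031, which is the date on which the default interest accrual becomes due.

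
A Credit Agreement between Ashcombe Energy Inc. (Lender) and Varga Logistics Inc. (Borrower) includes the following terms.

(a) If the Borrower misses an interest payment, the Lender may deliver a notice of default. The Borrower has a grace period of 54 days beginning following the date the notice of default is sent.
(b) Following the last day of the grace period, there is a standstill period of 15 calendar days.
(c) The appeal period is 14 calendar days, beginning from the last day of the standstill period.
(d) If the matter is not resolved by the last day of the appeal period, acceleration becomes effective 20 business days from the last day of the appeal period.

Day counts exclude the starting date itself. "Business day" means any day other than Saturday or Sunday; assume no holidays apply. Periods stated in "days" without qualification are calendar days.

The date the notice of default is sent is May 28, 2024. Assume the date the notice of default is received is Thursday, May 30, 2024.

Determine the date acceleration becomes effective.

Sep 16, 2024

Adding 54 calendar days to May 28, 2024 gives Jul 21, 2024, which is the last day of the grace period.
The last day of the standstill period: 15 calendar days after Jul 21, 2024 is Aug 5, 2024.
The last day of the appeal period: 14 calendar days after Aug 5, 2024 is Aug 19, 2024.
From Monday, Aug 19, 2024, 20 business days (Aug 20, Aug 21, Aug 22, Aug 23, …, Sep 12, Sep 13, Sep 16, skipping weekends) brings us to Monday, Sep 16, 2024, which is the date acceleration becomes effective.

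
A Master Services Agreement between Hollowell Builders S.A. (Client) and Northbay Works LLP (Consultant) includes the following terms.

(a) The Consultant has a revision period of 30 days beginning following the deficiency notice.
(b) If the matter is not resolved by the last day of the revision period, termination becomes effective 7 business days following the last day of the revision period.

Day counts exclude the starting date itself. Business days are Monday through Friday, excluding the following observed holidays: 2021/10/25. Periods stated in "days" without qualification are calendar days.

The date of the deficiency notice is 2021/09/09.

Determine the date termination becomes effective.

The last day of the revision period: 30 calendar days after 2021/09/09 is 2021/10/09.
The date termination becomes effective: counting 7 business days from Saturday, 2021/10/09 (Oct 11, Oct 12, Oct 13, Oct 14, Oct 15, Oct 18, Oct 19, skipping weekends) reaches Tuesday, 2021/10/19.

2021/10/19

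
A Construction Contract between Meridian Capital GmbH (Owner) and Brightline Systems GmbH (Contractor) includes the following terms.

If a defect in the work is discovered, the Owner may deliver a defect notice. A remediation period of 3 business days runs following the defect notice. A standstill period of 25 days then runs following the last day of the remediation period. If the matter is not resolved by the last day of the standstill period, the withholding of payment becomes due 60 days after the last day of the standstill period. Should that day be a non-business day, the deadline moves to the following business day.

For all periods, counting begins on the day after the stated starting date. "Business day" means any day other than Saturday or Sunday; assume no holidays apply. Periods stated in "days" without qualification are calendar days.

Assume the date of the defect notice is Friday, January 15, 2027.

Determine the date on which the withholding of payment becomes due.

April 15, 2027

The last day of the remediation period: 3 business days after Friday, January 15, 2027, skipping weekends — Jan 18, Jan 19, Jan 20 — lands on Wednesday, January 20, 2027.
The last day of the standstill period: 25 calendar days after January 20, 2027 is February 14, 2027.
The date on which the withholding of payment becomes due: February 14, 2027 + 60 days = April 15, 2027. April 15, 2027 is a Thursday, so no roll-forward applies.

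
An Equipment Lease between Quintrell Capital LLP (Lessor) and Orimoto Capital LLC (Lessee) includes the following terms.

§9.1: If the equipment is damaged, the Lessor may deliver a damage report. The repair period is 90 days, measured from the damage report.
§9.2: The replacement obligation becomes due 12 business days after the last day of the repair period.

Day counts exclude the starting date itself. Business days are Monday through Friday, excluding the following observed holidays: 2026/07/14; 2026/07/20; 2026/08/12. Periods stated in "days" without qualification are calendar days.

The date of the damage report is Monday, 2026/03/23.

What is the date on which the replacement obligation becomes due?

The last day of the repair period: 90 calendar days after 2026/03/23 is 2026/06/21.
From Sunday, 2026/06/21, 12 business days (Jun 22, Jun 23, Jun 24, Jun 25, …, Jul 3, Jul 6, Jul 7, skipping weekends) brings us to Tuesday, 2026/07/07, which is the date on which the replacement obligation becomes due.

2026/07/07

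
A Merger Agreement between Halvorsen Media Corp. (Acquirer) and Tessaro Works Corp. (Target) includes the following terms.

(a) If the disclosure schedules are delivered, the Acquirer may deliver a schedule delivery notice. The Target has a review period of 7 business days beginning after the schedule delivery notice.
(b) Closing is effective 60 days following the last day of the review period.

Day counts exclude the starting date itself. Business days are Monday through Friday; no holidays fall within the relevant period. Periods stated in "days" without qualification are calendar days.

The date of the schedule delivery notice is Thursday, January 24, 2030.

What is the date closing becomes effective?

The last day of the review period: counting 7 business days from Thursday, January 24, 2030 (Jan 25, Jan 28, Jan 29, Jan 30, Jan 31, Feb 1, Feb 4, skipping weekends) reaches Monday, February 4, 2030.
The date closing becomes effective: February 4, 2030 + 60 days = April 5, 2030.

April 5, 2030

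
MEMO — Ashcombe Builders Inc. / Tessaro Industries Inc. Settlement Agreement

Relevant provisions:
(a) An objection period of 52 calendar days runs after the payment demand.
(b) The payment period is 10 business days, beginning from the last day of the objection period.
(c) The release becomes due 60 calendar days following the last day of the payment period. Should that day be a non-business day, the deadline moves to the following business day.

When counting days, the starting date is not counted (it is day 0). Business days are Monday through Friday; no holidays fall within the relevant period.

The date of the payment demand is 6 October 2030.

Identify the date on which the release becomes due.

The last day of the objection period: 52 calendar days after 6 October 2030 is 27 November 2030.
From Wednesday, 27 November 2030, 10 business days (Nov 28, Nov 29, Dec 2, Dec 3, Dec 4, Dec 5, Dec 6, Dec 9, Dec 10, Dec 11, skipping weekends) brings us to Wednesday, 11 December 2030, which is the last day of the payment period.
Adding 60 calendar days to 11 December 2030 gives 9 February 2031, which is the date on which the release becomes due. That falls on a Sunday, so it rolls to the next business day, Monday, 10 February 2031.

10 February 2031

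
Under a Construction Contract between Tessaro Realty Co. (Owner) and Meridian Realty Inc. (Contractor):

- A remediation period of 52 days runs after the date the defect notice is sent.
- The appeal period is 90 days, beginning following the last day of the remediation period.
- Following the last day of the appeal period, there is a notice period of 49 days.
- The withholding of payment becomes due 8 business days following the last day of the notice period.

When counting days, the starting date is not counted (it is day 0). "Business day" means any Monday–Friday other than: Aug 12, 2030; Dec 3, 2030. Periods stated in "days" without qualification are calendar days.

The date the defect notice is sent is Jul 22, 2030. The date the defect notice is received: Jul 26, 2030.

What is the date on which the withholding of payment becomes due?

The last day of the remediation period: 52 calendar days after Jul 22, 2030 is Sep 12, 2030.
Adding 90 calendar days to Sep 12, 2030 gives Dec 11, 2030, which is the last day of the appeal period.
The last day of the notice period: 49 calendar days after Dec 11, 2030 is Jan 29, 2031.
From Wednesday, Jan 29, 2031, 8 business days (Jan 30, Jan 31, Feb 3, Feb 4, Feb 5, Feb 6, Feb 7, Feb 10, skipping weekends) brings us to Monday, Feb 10, 2031, which is the date on which the withholding of payment becomes due.

Feb 10, 2031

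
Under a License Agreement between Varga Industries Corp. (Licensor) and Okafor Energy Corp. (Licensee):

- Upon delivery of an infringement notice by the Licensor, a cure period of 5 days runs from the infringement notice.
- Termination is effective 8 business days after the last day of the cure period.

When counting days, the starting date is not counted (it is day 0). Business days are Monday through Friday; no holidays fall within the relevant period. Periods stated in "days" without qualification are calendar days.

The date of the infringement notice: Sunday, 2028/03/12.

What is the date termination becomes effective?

Adding 5 calendar days to 2028/03/12 gives 2028/03/17, which is the last day of the cure period.
From Friday, 2028/03/17, 8 business days (Mar 20, Mar 21, Mar 22, Mar 23, Mar 24, Mar 27, Mar 28, Mar 29, skipping weekends) brings us to Wednesday, 2028/03/29, which is the date termination becomes effective.

2028/03/29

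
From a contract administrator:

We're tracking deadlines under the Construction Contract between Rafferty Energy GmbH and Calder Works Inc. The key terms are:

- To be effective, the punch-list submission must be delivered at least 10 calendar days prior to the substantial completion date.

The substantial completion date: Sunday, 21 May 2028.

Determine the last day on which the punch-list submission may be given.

11 May 2028

21 May 2028 minus 10 days is 11 May 2028.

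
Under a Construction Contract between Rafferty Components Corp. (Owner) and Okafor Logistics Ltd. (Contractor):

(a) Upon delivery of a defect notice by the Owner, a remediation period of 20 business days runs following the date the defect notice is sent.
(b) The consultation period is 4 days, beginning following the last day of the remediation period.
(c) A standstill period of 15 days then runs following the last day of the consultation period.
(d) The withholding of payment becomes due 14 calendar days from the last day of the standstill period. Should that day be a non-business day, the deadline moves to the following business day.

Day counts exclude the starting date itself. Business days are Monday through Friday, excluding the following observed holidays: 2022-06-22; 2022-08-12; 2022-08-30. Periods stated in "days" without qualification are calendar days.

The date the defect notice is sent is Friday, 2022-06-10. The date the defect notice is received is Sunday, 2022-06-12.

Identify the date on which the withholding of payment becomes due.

2022-08-15

From Friday, 2022-06-10, 20 business days (Jun 13, Jun 14, Jun 15, Jun 16, …, Jul 7, Jul 8, Jul 11, skipping weekends and the listed holiday on Jun 22) brings us to Monday, 2022-07-11, which is the last day of the remediation period.
The last day of the consultation period: 4 calendar days after 2022-07-11 is 2022-07-15.
The last day of the standstill period: 2022-07-15 + 15 days = 2022-07-30.
The date on which the withholding of payment becomes due: 2022-07-30 + 14 days = 2022-08-13. That falls on a Saturday, so it rolls to the next business day, Monday, 2022-08-15.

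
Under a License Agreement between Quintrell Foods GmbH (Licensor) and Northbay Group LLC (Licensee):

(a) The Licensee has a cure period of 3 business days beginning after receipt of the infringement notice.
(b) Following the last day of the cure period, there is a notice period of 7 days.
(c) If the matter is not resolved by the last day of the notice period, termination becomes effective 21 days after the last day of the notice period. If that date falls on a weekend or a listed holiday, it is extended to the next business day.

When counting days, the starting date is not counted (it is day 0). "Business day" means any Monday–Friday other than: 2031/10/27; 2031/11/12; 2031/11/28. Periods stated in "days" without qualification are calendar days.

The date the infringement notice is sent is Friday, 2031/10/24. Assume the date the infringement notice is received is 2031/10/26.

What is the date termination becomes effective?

2031/11/27

The last day of the cure period: counting 3 business days from Sunday, 2031/10/26 (Oct 28, Oct 29, Oct 30, skipping weekends and the listed holiday on Oct 27) reaches Thursday, 2031/10/30.
The last day of the notice period: 2031/10/30 + 7 days = 2031/11/06.
The date termination becomes effective: 21 calendar days after 2031/11/06 is 2031/11/27. 2031/11/27 is a Thursday and is not a listed holiday, so no roll-forward applies.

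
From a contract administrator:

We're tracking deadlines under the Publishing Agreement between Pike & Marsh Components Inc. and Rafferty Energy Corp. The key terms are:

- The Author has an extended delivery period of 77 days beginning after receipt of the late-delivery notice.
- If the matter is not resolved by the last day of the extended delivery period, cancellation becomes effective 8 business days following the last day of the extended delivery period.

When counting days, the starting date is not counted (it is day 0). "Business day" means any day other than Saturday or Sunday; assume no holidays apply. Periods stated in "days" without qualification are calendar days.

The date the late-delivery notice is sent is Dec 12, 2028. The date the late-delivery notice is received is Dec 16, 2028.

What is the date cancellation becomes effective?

Mar 14, 2029

The last day of the extended delivery period: Dec 16, 2028 + 77 days = Mar 3, 2029.
The date cancellation becomes effective: counting 8 business days from Saturday, Mar 3, 2029 (Mar 5, Mar 6, Mar 7, Mar 8, Mar 9, Mar 12, Mar 13, Mar 14, skipping weekends) reaches Wednesday, Mar 14, 2029.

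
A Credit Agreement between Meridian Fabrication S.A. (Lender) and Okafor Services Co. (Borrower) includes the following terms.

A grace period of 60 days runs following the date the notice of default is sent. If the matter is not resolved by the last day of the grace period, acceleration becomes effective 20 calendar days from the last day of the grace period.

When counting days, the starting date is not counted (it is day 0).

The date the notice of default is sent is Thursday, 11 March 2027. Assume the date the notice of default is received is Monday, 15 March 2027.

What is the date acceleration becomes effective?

Adding 60 calendar days to 11 March 2027 gives 10 May 2027, which is the last day of the grace period.
The date acceleration becomes effective: 10 May 2027 + 20 days = 30 May 2027.

30 May 2027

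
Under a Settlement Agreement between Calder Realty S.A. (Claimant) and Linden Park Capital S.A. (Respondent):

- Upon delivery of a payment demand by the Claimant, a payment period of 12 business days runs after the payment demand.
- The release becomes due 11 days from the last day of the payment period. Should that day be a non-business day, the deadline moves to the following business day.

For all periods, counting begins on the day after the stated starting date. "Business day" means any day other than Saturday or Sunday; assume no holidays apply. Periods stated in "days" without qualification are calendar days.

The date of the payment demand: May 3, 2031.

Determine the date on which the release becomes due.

Jun 2, 2031

From Saturday, May 3, 2031, 12 business days (May 5, May 6, May 7, May 8, …, May 16, May 19, May 20, skipping weekends) brings us to Tuesday, May 20, 2031, which is the last day of the payment period.
The date on which the release becomes due: 11 calendar days after May 20, 2031 is May 31, 2031. That falls on a Saturday, so it rolls to the next business day, Monday, Jun 2, 2031.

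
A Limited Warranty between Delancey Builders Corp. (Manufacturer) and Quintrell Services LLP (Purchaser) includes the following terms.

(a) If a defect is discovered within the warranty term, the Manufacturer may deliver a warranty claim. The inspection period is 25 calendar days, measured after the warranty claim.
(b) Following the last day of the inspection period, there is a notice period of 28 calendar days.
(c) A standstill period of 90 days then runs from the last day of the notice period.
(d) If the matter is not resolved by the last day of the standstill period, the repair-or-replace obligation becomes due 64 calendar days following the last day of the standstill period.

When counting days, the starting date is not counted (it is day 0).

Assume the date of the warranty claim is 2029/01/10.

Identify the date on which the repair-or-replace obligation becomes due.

The last day of the inspection period: 2029/01/10 + 25 days = 2029/02/04.
The last day of the notice period: 2029/02/04 + 28 days = 2029/03/04.
The last day of the standstill period: 2029/03/04 + 90 days = 2029/06/02.
The date on which the repair-or-replace obligation becomes due: 2029/06/02 + 64 days = 2029/08/05.

2029/08/05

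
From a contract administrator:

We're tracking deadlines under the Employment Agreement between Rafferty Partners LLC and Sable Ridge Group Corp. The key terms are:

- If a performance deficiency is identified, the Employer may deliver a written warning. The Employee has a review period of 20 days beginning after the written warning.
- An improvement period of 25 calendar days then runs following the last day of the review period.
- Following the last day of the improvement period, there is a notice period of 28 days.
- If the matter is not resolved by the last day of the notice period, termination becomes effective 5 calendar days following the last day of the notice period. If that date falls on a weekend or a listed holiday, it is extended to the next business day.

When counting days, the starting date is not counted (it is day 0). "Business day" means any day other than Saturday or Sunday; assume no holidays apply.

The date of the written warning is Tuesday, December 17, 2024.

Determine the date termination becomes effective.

The last day of the review period: 20 calendar days after December 17, 2024 is January 6, 2025.
The last day of the improvement period: January 6, 2025 + 25 days = January 31, 2025.
The last day of the notice period: 28 calendar days after January 31, 2025 is February 28, 2025.
The date termination becomes effective: February 28, 2025 + 5 days = March 5, 2025. March 5, 2025 is a Wednesday, so no roll-forward applies.

March 5, 2025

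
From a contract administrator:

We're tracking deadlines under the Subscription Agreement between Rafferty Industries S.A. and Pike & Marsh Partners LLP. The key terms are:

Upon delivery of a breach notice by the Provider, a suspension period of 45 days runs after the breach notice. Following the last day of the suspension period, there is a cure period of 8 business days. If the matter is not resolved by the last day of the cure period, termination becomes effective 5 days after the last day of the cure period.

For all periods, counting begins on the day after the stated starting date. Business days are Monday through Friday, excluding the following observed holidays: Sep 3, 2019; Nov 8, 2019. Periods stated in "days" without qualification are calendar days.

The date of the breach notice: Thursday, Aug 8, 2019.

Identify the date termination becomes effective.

Oct 7, 2019

The last day of the suspension period: 45 calendar days after Aug 8, 2019 is Sep 22, 2019.
From Sunday, Sep 22, 2019, 8 business days (Sep 23, Sep 24, Sep 25, Sep 26, Sep 27, Sep 30, Oct 1, Oct 2, skipping weekends) brings us to Wednesday, Oct 2, 2019, which is the last day of the cure period.
Adding 5 calendar days to Oct 2, 2019 gives Oct 7, 2019, which is the date termination becomes effective.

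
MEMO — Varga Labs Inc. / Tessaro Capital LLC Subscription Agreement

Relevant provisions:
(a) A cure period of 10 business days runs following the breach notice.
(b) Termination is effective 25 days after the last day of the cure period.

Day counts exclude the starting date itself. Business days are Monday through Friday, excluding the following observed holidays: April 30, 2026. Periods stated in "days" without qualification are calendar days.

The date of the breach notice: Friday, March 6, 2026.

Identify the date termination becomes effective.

April 14, 2026

The last day of the cure period: counting 10 business days from Friday, March 6, 2026 (Mar 9, Mar 10, Mar 11, Mar 12, Mar 13, Mar 16, Mar 17, Mar 18, Mar 19, Mar 20, skipping weekends) reaches Friday, March 20, 2026.
The date termination becomes effective: 25 calendar days after March 20, 2026 is April 14, 2026.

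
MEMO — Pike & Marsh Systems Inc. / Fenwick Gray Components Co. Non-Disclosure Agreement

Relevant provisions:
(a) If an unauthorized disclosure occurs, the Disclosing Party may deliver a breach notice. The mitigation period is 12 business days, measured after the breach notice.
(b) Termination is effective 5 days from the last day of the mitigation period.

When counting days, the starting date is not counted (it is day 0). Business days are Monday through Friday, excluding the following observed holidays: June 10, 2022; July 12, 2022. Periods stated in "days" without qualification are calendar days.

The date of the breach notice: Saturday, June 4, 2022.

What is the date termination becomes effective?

June 27, 2022

The last day of the mitigation period: counting 12 business days from Saturday, June 4, 2022 (Jun 6, Jun 7, Jun 8, Jun 9, …, Jun 20, Jun 21, Jun 22, skipping weekends and the listed holiday on Jun 10) reaches Wednesday, June 22, 2022.
Adding 5 calendar days to June 22, 2022 gives June 27, 2022, which is the date termination becomes effective.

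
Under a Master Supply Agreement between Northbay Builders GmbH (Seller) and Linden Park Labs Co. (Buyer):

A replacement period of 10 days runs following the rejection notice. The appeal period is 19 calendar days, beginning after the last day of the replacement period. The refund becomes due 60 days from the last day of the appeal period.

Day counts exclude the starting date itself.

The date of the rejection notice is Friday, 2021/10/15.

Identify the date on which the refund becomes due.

2022/01/12

The last day of the replacement period: 10 calendar days after 2021/10/15 is 2021/10/25.
The last day of the appeal period: 2021/10/25 + 19 days = 2021/11/13.
Adding 60 calendar days to 2021/11/13 gives 2022/01/12, which is the date on which the refund becomes due.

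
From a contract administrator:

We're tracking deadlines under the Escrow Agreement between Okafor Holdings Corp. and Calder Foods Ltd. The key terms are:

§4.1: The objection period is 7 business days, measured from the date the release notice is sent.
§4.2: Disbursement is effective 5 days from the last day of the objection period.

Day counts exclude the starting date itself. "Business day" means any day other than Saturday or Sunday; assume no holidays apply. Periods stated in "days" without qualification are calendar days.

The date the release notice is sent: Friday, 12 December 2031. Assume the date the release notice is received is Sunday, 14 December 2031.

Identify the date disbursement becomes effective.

From Friday, 12 December 2031, 7 business days (Dec 15, Dec 16, Dec 17, Dec 18, Dec 19, Dec 22, Dec 23, skipping weekends) brings us to Tuesday, 23 December 2031, which is the last day of the objection period.
The date disbursement becomes effective: 5 calendar days after 23 December 2031 is 28 December 2031.

28 December 2031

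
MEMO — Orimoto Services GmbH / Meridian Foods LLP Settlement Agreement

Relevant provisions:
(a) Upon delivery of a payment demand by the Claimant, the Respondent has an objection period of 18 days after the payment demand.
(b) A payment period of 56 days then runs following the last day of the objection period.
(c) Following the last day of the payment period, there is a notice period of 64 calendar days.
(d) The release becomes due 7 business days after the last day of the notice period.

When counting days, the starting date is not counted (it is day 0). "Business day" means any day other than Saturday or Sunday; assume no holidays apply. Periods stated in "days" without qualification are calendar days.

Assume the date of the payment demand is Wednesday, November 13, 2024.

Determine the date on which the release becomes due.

April 9, 2025

Adding 18 calendar days to November 13, 2024 gives December 1, 2024, which is the last day of the objection period.
Adding 56 calendar days to December 1, 2024 gives January 26, 2025, which is the last day of the payment period.
Adding 64 calendar days to January 26, 2025 gives March 31, 2025, which is the last day of the notice period.
The date on which the release becomes due: counting 7 business days from Monday, March 31, 2025 (Apr 1, Apr 2, Apr 3, Apr 4, Apr 7, Apr 8, Apr 9, skipping weekends) reaches Wednesday, April 9, 2025.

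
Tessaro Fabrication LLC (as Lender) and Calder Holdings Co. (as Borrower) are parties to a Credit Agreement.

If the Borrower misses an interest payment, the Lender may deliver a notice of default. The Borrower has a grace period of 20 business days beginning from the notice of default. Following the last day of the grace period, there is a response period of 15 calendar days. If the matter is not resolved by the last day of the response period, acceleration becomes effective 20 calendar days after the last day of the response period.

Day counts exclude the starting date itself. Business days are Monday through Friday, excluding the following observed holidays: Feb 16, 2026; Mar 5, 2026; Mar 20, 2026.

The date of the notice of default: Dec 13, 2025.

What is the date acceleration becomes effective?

Feb 13, 2026

The last day of the grace period: counting 20 business days from Saturday, Dec 13, 2025 (Dec 15, Dec 16, Dec 17, Dec 18, …, Jan 7, Jan 8, Jan 9, skipping weekends) reaches Friday, Jan 9, 2026.
The last day of the response period: Jan 9, 2026 + 15 days = Jan 24, 2026.
The date acceleration becomes effective: Jan 24, 2026 + 20 days = Feb 13, 2026.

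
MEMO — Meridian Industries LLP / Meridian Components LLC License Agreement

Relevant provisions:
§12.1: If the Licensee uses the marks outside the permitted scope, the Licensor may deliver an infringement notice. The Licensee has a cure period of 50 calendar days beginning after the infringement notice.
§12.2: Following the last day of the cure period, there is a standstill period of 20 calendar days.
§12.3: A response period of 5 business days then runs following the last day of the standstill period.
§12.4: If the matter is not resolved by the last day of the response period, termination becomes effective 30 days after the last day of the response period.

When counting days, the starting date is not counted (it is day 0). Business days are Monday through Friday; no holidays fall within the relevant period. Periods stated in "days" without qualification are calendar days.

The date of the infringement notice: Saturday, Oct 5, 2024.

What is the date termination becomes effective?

Adding 50 calendar days to Oct 5, 2024 gives Nov 24, 2024, which is the last day of the cure period.
Adding 20 calendar days to Nov 24, 2024 gives Dec 14, 2024, which is the last day of the standstill period.
The last day of the response period: 5 business days after Saturday, Dec 14, 2024, skipping weekends — Dec 16, Dec 17, Dec 18, Dec 19, Dec 20 — lands on Friday, Dec 20, 2024.
The date termination becomes effective: 30 calendar days after Dec 20, 2024 is Jan 19, 2025.

Jan 19, 2025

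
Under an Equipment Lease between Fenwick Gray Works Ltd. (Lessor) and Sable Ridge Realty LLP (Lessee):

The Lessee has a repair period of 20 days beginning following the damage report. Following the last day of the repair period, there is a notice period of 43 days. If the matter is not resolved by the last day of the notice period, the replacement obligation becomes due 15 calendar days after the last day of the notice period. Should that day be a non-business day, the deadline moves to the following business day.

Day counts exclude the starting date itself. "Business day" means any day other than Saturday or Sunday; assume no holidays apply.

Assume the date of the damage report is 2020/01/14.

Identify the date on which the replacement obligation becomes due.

2020/04/01

Adding 20 calendar days to 2020/01/14 gives 2020/02/03, which is the last day of the repair period.
The last day of the notice period: 43 calendar days after 2020/02/03 is 2020/03/17.
The date on which the replacement obligation becomes due: 2020/03/17 + 15 days = 2020/04/01. 2020/04/01 is a Wednesday, so no roll-forward applies.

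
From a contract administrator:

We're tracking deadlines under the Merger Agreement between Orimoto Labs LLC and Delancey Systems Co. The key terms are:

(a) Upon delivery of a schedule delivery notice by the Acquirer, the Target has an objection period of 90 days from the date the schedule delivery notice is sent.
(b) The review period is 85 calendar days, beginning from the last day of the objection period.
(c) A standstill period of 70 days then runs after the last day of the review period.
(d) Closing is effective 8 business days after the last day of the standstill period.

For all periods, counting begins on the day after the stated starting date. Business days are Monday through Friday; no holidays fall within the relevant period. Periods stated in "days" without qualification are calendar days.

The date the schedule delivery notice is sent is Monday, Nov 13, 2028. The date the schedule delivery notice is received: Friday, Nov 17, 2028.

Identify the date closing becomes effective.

Jul 26, 2029

The last day of the objection period: 90 calendar days after Nov 13, 2028 is Feb 11, 2029.
Adding 85 calendar days to Feb 11, 2029 gives May 7, 2029, which is the last day of the review period.
The last day of the standstill period: 70 calendar days after May 7, 2029 is Jul 16, 2029.
The date closing becomes effective: counting 8 business days from Monday, Jul 16, 2029 (Jul 17, Jul 18, Jul 19, Jul 20, Jul 23, Jul 24, Jul 25, Jul 26, skipping weekends) reaches Thursday, Jul 26, 2029.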